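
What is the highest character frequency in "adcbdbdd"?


Input: adcbdbdd
Character counts:
  'a': 1
  'b': 2
  'c': 1
  'd': 4
Maximum frequency: 4

4


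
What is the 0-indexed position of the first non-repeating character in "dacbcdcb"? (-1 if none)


Input: dacbcdcb
Character frequencies:
  'a': 1
  'b': 2
  'c': 3
  'd': 2
Scanning left to right for freq == 1:
  Position 0 ('d'): freq=2, skip
  Position 1 ('a'): unique! => answer = 1

1


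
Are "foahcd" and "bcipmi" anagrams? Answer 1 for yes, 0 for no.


Strings: "foahcd", "bcipmi"
Sorted first:  acdfho
Sorted second: bciimp
Differ at position 0: 'a' vs 'b' => not anagrams

0


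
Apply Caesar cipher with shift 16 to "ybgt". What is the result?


Caesar cipher: shift "ybgt" by 16
  'y' (pos 24) + 16 = pos 14 = 'o'
  'b' (pos 1) + 16 = pos 17 = 'r'
  'g' (pos 6) + 16 = pos 22 = 'w'
  't' (pos 19) + 16 = pos 9 = 'j'
Result: orwj

orwj


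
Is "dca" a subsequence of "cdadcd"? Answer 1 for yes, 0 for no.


Check if "dca" is a subsequence of "cdadcd"
Greedy scan:
  Position 0 ('c'): no match needed
  Position 1 ('d'): matches sub[0] = 'd'
  Position 2 ('a'): no match needed
  Position 3 ('d'): no match needed
  Position 4 ('c'): matches sub[1] = 'c'
  Position 5 ('d'): no match needed
Only matched 2/3 characters => not a subsequence

0


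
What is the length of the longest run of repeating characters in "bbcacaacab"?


Input: "bbcacaacab"
Scanning for longest run:
  Position 1 ('b'): continues run of 'b', length=2
  Position 2 ('c'): new char, reset run to 1
  Position 3 ('a'): new char, reset run to 1
  Position 4 ('c'): new char, reset run to 1
  Position 5 ('a'): new char, reset run to 1
  Position 6 ('a'): continues run of 'a', length=2
  Position 7 ('c'): new char, reset run to 1
  Position 8 ('a'): new char, reset run to 1
  Position 9 ('b'): new char, reset run to 1
Longest run: 'b' with length 2

2


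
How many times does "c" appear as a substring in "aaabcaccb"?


Searching for "c" in "aaabcaccb"
Scanning each position:
  Position 0: "a" => no
  Position 1: "a" => no
  Position 2: "a" => no
  Position 3: "b" => no
  Position 4: "c" => MATCH
  Position 5: "a" => no
  Position 6: "c" => MATCH
  Position 7: "c" => MATCH
  Position 8: "b" => no
Total occurrences: 3

3


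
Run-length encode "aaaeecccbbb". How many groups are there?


Input: aaaeecccbbb
Scanning for consecutive runs:
  Group 1: 'a' x 3 (positions 0-2)
  Group 2: 'e' x 2 (positions 3-4)
  Group 3: 'c' x 3 (positions 5-7)
  Group 4: 'b' x 3 (positions 8-10)
Total groups: 4

4


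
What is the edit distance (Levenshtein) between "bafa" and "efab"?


Computing edit distance: "bafa" -> "efab"
DP table:
           e    f    a    b
      0    1    2    3    4
  b   1    1    2    3    3
  a   2    2    2    2    3
  f   3    3    2    3    3
  a   4    4    3    2    3
Edit distance = dp[4][4] = 3

3


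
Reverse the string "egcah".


Input: egcah
Reading characters right to left:
  Position 4: 'h'
  Position 3: 'a'
  Position 2: 'c'
  Position 1: 'g'
  Position 0: 'e'
Reversed: hacge

hacge


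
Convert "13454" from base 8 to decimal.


Input: "13454" in base 8
Positional expansion:
  Digit '1' (value 1) x 8^4 = 4096
  Digit '3' (value 3) x 8^3 = 1536
  Digit '4' (value 4) x 8^2 = 256
  Digit '5' (value 5) x 8^1 = 40
  Digit '4' (value 4) x 8^0 = 4
Sum = 5932

5932


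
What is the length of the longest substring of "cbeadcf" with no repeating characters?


Input: "cbeadcf"
Sliding window (track last position of each char):
  Position 0 ('c'): window [0,0] length 1 -- new best
  Position 1 ('b'): window [0,1] length 2 -- new best
  Position 2 ('e'): window [0,2] length 3 -- new best
  Position 3 ('a'): window [0,3] length 4 -- new best
  Position 4 ('d'): window [0,4] length 5 -- new best
  Position 5 ('c'): repeat (last at 0), move window start to 1
  Position 5 ('c'): window [1,5] length 5
  Position 6 ('f'): window [1,6] length 6 -- new best
Longest substring with no repeats: "beadcf" with length 6

6


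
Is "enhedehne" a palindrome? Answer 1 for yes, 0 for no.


Input: enhedehne
Reversed: enhedehne
  Compare pos 0 ('e') with pos 8 ('e'): match
  Compare pos 1 ('n') with pos 7 ('n'): match
  Compare pos 2 ('h') with pos 6 ('h'): match
  Compare pos 3 ('e') with pos 5 ('e'): match
Result: palindrome

1


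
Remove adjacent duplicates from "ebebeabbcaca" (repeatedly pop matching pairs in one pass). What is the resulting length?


Input: ebebeabbcaca
Stack-based adjacent duplicate removal:
  Read 'e': push. Stack: e
  Read 'b': push. Stack: eb
  Read 'e': push. Stack: ebe
  Read 'b': push. Stack: ebeb
  Read 'e': push. Stack: ebebe
  Read 'a': push. Stack: ebebea
  Read 'b': push. Stack: ebebeab
  Read 'b': matches stack top 'b' => pop. Stack: ebebea
  Read 'c': push. Stack: ebebeac
  Read 'a': push. Stack: ebebeaca
  Read 'c': push. Stack: ebebeacac
  Read 'a': push. Stack: ebebeacaca
Final stack: "ebebeacaca" (length 10)

10


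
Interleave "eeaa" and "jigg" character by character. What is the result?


Interleaving "eeaa" and "jigg":
  Position 0: 'e' from first, 'j' from second => "ej"
  Position 1: 'e' from first, 'i' from second => "ei"
  Position 2: 'a' from first, 'g' from second => "ag"
  Position 3: 'a' from first, 'g' from second => "ag"
Result: ejeiagag

ejeiagag


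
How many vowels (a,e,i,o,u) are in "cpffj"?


Input: cpffj
Checking each character:
  'c' at position 0: consonant
  'p' at position 1: consonant
  'f' at position 2: consonant
  'f' at position 3: consonant
  'j' at position 4: consonant
Total vowels: 0

0


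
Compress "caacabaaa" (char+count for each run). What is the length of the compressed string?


Input: caacabaaa
Runs:
  'c' x 1 => "c1"
  'a' x 2 => "a2"
  'c' x 1 => "c1"
  'a' x 1 => "a1"
  'b' x 1 => "b1"
  'a' x 3 => "a3"
Compressed: "c1a2c1a1b1a3"
Compressed length: 12

12


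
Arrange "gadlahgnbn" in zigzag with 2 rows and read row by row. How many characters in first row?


Zigzag "gadlahgnbn" into 2 rows:
Placing characters:
  'g' => row 0
  'a' => row 1
  'd' => row 0
  'l' => row 1
  'a' => row 0
  'h' => row 1
  'g' => row 0
  'n' => row 1
  'b' => row 0
  'n' => row 1
Rows:
  Row 0: "gdagb"
  Row 1: "alhnn"
First row length: 5

5


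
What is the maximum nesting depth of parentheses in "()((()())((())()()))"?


Input: "()((()())((())()()))"
Tracking depth:
  Position 0 '(': depth becomes 1
  Position 1 ')': depth becomes 0
  Position 2 '(': depth becomes 1
  Position 3 '(': depth becomes 2
  Position 4 '(': depth becomes 3
  Position 5 ')': depth becomes 2
  Position 6 '(': depth becomes 3
  Position 7 ')': depth becomes 2
  Position 8 ')': depth becomes 1
  Position 9 '(': depth becomes 2
  Position 10 '(': depth becomes 3
  Position 11 '(': depth becomes 4
  Position 12 ')': depth becomes 3
  Position 13 ')': depth becomes 2
  Position 14 '(': depth becomes 3
  Position 15 ')': depth becomes 2
  Position 16 '(': depth becomes 3
  Position 17 ')': depth becomes 2
  Position 18 ')': depth becomes 1
  Position 19 ')': depth becomes 0
Maximum depth reached: 4

4


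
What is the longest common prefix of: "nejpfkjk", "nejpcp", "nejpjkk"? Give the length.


Words: nejpfkjk, nejpcp, nejpjkk
  Position 0: all 'n' => match
  Position 1: all 'e' => match
  Position 2: all 'j' => match
  Position 3: all 'p' => match
  Position 4: ('f', 'c', 'j') => mismatch, stop
LCP = "nejp" (length 4)

4


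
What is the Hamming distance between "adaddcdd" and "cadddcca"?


Comparing "adaddcdd" and "cadddcca" position by position:
  Position 0: 'a' vs 'c' => differ
  Position 1: 'd' vs 'a' => differ
  Position 2: 'a' vs 'd' => differ
  Position 3: 'd' vs 'd' => same
  Position 4: 'd' vs 'd' => same
  Position 5: 'c' vs 'c' => same
  Position 6: 'd' vs 'c' => differ
  Position 7: 'd' vs 'a' => differ
Total differences (Hamming distance): 5

5


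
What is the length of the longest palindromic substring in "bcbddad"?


Input: "bcbddad"
Checking substrings for palindromes:
  [0:3] "bcb" (len 3) => palindrome
  [4:7] "dad" (len 3) => palindrome
  [3:5] "dd" (len 2) => palindrome
Longest palindromic substring: "bcb" with length 3

3


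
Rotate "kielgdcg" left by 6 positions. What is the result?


Input: "kielgdcg", rotate left by 6
First 6 characters: "kielgd"
Remaining characters: "cg"
Concatenate remaining + first: "cg" + "kielgd" = "cgkielgd"

cgkielgd


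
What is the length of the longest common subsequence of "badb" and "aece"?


LCS of "badb" and "aece"
DP table:
           a    e    c    e
      0    0    0    0    0
  b   0    0    0    0    0
  a   0    1    1    1    1
  d   0    1    1    1    1
  b   0    1    1    1    1
LCS length = dp[4][4] = 1

1


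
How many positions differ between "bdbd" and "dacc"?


Comparing "bdbd" and "dacc" position by position:
  Position 0: 'b' vs 'd' => DIFFER
  Position 1: 'd' vs 'a' => DIFFER
  Position 2: 'b' vs 'c' => DIFFER
  Position 3: 'd' vs 'c' => DIFFER
Positions that differ: 4

4


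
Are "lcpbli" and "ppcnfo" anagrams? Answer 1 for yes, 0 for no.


Strings: "lcpbli", "ppcnfo"
Sorted first:  bcillp
Sorted second: cfnopp
Differ at position 0: 'b' vs 'c' => not anagrams

0


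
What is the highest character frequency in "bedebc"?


Input: bedebc
Character counts:
  'b': 2
  'c': 1
  'd': 1
  'e': 2
Maximum frequency: 2

2


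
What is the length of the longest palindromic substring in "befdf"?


Input: "befdf"
Checking substrings for palindromes:
  [2:5] "fdf" (len 3) => palindrome
Longest palindromic substring: "fdf" with length 3

3


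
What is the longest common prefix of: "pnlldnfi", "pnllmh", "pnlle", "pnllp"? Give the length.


Words: pnlldnfi, pnllmh, pnlle, pnllp
  Position 0: all 'p' => match
  Position 1: all 'n' => match
  Position 2: all 'l' => match
  Position 3: all 'l' => match
  Position 4: ('d', 'm', 'e', 'p') => mismatch, stop
LCP = "pnll" (length 4)

4


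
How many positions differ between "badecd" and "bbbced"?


Comparing "badecd" and "bbbced" position by position:
  Position 0: 'b' vs 'b' => same
  Position 1: 'a' vs 'b' => DIFFER
  Position 2: 'd' vs 'b' => DIFFER
  Position 3: 'e' vs 'c' => DIFFER
  Position 4: 'c' vs 'e' => DIFFER
  Position 5: 'd' vs 'd' => same
Positions that differ: 4

4


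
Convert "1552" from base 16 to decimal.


Input: "1552" in base 16
Positional expansion:
  Digit '1' (value 1) x 16^3 = 4096
  Digit '5' (value 5) x 16^2 = 1280
  Digit '5' (value 5) x 16^1 = 80
  Digit '2' (value 2) x 16^0 = 2
Sum = 5458

5458


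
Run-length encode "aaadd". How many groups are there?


Input: aaadd
Scanning for consecutive runs:
  Group 1: 'a' x 3 (positions 0-2)
  Group 2: 'd' x 2 (positions 3-4)
Total groups: 2

2


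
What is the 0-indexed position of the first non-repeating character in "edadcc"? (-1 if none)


Input: edadcc
Character frequencies:
  'a': 1
  'c': 2
  'd': 2
  'e': 1
Scanning left to right for freq == 1:
  Position 0 ('e'): unique! => answer = 0

0


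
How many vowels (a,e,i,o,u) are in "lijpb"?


Input: lijpb
Checking each character:
  'l' at position 0: consonant
  'i' at position 1: vowel (running total: 1)
  'j' at position 2: consonant
  'p' at position 3: consonant
  'b' at position 4: consonant
Total vowels: 1

1


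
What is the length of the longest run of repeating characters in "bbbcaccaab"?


Input: "bbbcaccaab"
Scanning for longest run:
  Position 1 ('b'): continues run of 'b', length=2
  Position 2 ('b'): continues run of 'b', length=3
  Position 3 ('c'): new char, reset run to 1
  Position 4 ('a'): new char, reset run to 1
  Position 5 ('c'): new char, reset run to 1
  Position 6 ('c'): continues run of 'c', length=2
  Position 7 ('a'): new char, reset run to 1
  Position 8 ('a'): continues run of 'a', length=2
  Position 9 ('b'): new char, reset run to 1
Longest run: 'b' with length 3

3


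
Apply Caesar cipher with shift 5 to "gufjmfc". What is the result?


Caesar cipher: shift "gufjmfc" by 5
  'g' (pos 6) + 5 = pos 11 = 'l'
  'u' (pos 20) + 5 = pos 25 = 'z'
  'f' (pos 5) + 5 = pos 10 = 'k'
  'j' (pos 9) + 5 = pos 14 = 'o'
  'm' (pos 12) + 5 = pos 17 = 'r'
  'f' (pos 5) + 5 = pos 10 = 'k'
  'c' (pos 2) + 5 = pos 7 = 'h'
Result: lzkorkh

lzkorkh


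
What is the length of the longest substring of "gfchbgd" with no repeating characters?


Input: "gfchbgd"
Sliding window (track last position of each char):
  Position 0 ('g'): window [0,0] length 1 -- new best
  Position 1 ('f'): window [0,1] length 2 -- new best
  Position 2 ('c'): window [0,2] length 3 -- new best
  Position 3 ('h'): window [0,3] length 4 -- new best
  Position 4 ('b'): window [0,4] length 5 -- new best
  Position 5 ('g'): repeat (last at 0), move window start to 1
  Position 5 ('g'): window [1,5] length 5
  Position 6 ('d'): window [1,6] length 6 -- new best
Longest substring with no repeats: "fchbgd" with length 6

6


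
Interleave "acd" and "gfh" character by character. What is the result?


Interleaving "acd" and "gfh":
  Position 0: 'a' from first, 'g' from second => "ag"
  Position 1: 'c' from first, 'f' from second => "cf"
  Position 2: 'd' from first, 'h' from second => "dh"
Result: agcfdh

agcfdh


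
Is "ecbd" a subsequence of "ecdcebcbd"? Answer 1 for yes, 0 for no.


Check if "ecbd" is a subsequence of "ecdcebcbd"
Greedy scan:
  Position 0 ('e'): matches sub[0] = 'e'
  Position 1 ('c'): matches sub[1] = 'c'
  Position 2 ('d'): no match needed
  Position 3 ('c'): no match needed
  Position 4 ('e'): no match needed
  Position 5 ('b'): matches sub[2] = 'b'
  Position 6 ('c'): no match needed
  Position 7 ('b'): no match needed
  Position 8 ('d'): matches sub[3] = 'd'
All 4 characters matched => is a subsequence

1


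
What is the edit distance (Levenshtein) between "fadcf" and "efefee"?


Computing edit distance: "fadcf" -> "efefee"
DP table:
           e    f    e    f    e    e
      0    1    2    3    4    5    6
  f   1    1    1    2    3    4    5
  a   2    2    2    2    3    4    5
  d   3    3    3    3    3    4    5
  c   4    4    4    4    4    4    5
  f   5    5    4    5    4    5    5
Edit distance = dp[5][6] = 5

5


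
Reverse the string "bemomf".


Input: bemomf
Reading characters right to left:
  Position 5: 'f'
  Position 4: 'm'
  Position 3: 'o'
  Position 2: 'm'
  Position 1: 'e'
  Position 0: 'b'
Reversed: fmomeb

fmomeb


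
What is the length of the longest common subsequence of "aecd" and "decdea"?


LCS of "aecd" and "decdea"
DP table:
           d    e    c    d    e    a
      0    0    0    0    0    0    0
  a   0    0    0    0    0    0    1
  e   0    0    1    1    1    1    1
  c   0    0    1    2    2    2    2
  d   0    1    1    2    3    3    3
LCS length = dp[4][6] = 3

3


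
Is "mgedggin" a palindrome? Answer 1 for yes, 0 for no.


Input: mgedggin
Reversed: niggdegm
  Compare pos 0 ('m') with pos 7 ('n'): MISMATCH
  Compare pos 1 ('g') with pos 6 ('i'): MISMATCH
  Compare pos 2 ('e') with pos 5 ('g'): MISMATCH
  Compare pos 3 ('d') with pos 4 ('g'): MISMATCH
Result: not a palindrome

0


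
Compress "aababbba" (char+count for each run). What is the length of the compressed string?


Input: aababbba
Runs:
  'a' x 2 => "a2"
  'b' x 1 => "b1"
  'a' x 1 => "a1"
  'b' x 3 => "b3"
  'a' x 1 => "a1"
Compressed: "a2b1a1b3a1"
Compressed length: 10

10


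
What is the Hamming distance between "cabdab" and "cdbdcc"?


Comparing "cabdab" and "cdbdcc" position by position:
  Position 0: 'c' vs 'c' => same
  Position 1: 'a' vs 'd' => differ
  Position 2: 'b' vs 'b' => same
  Position 3: 'd' vs 'd' => same
  Position 4: 'a' vs 'c' => differ
  Position 5: 'b' vs 'c' => differ
Total differences (Hamming distance): 3

3


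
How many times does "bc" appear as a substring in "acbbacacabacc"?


Searching for "bc" in "acbbacacabacc"
Scanning each position:
  Position 0: "ac" => no
  Position 1: "cb" => no
  Position 2: "bb" => no
  Position 3: "ba" => no
  Position 4: "ac" => no
  Position 5: "ca" => no
  Position 6: "ac" => no
  Position 7: "ca" => no
  Position 8: "ab" => no
  Position 9: "ba" => no
  Position 10: "ac" => no
  Position 11: "cc" => no
Total occurrences: 0

0


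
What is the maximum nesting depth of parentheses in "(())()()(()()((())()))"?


Input: "(())()()(()()((())()))"
Tracking depth:
  Position 0 '(': depth becomes 1
  Position 1 '(': depth becomes 2
  Position 2 ')': depth becomes 1
  Position 3 ')': depth becomes 0
  Position 4 '(': depth becomes 1
  Position 5 ')': depth becomes 0
  Position 6 '(': depth becomes 1
  Position 7 ')': depth becomes 0
  Position 8 '(': depth becomes 1
  Position 9 '(': depth becomes 2
  Position 10 ')': depth becomes 1
  Position 11 '(': depth becomes 2
  Position 12 ')': depth becomes 1
  Position 13 '(': depth becomes 2
  Position 14 '(': depth becomes 3
  Position 15 '(': depth becomes 4
  Position 16 ')': depth becomes 3
  Position 17 ')': depth becomes 2
  Position 18 '(': depth becomes 3
  Position 19 ')': depth becomes 2
  Position 20 ')': depth becomes 1
  Position 21 ')': depth becomes 0
Maximum depth reached: 4

4


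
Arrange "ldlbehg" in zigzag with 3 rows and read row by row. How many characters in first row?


Zigzag "ldlbehg" into 3 rows:
Placing characters:
  'l' => row 0
  'd' => row 1
  'l' => row 2
  'b' => row 1
  'e' => row 0
  'h' => row 1
  'g' => row 2
Rows:
  Row 0: "le"
  Row 1: "dbh"
  Row 2: "lg"
First row length: 2

2


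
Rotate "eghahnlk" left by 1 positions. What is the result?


Input: "eghahnlk", rotate left by 1
First 1 characters: "e"
Remaining characters: "ghahnlk"
Concatenate remaining + first: "ghahnlk" + "e" = "ghahnlke"

ghahnlke


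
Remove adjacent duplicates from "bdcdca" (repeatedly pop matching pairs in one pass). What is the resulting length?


Input: bdcdca
Stack-based adjacent duplicate removal:
  Read 'b': push. Stack: b
  Read 'd': push. Stack: bd
  Read 'c': push. Stack: bdc
  Read 'd': push. Stack: bdcd
  Read 'c': push. Stack: bdcdc
  Read 'a': push. Stack: bdcdca
Final stack: "bdcdca" (length 6)

6


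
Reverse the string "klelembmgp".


Input: klelembmgp
Reading characters right to left:
  Position 9: 'p'
  Position 8: 'g'
  Position 7: 'm'
  Position 6: 'b'
  Position 5: 'm'
  Position 4: 'e'
  Position 3: 'l'
  Position 2: 'e'
  Position 1: 'l'
  Position 0: 'k'
Reversed: pgmbmelelk

pgmbmelelk


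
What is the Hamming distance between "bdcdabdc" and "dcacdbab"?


Comparing "bdcdabdc" and "dcacdbab" position by position:
  Position 0: 'b' vs 'd' => differ
  Position 1: 'd' vs 'c' => differ
  Position 2: 'c' vs 'a' => differ
  Position 3: 'd' vs 'c' => differ
  Position 4: 'a' vs 'd' => differ
  Position 5: 'b' vs 'b' => same
  Position 6: 'd' vs 'a' => differ
  Position 7: 'c' vs 'b' => differ
Total differences (Hamming distance): 7

7


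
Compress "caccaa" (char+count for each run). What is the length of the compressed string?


Input: caccaa
Runs:
  'c' x 1 => "c1"
  'a' x 1 => "a1"
  'c' x 2 => "c2"
  'a' x 2 => "a2"
Compressed: "c1a1c2a2"
Compressed length: 8

8


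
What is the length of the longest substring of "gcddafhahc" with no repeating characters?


Input: "gcddafhahc"
Sliding window (track last position of each char):
  Position 0 ('g'): window [0,0] length 1 -- new best
  Position 1 ('c'): window [0,1] length 2 -- new best
  Position 2 ('d'): window [0,2] length 3 -- new best
  Position 3 ('d'): repeat (last at 2), move window start to 3
  Position 3 ('d'): window [3,3] length 1
  Position 4 ('a'): window [3,4] length 2
  Position 5 ('f'): window [3,5] length 3
  Position 6 ('h'): window [3,6] length 4 -- new best
  Position 7 ('a'): repeat (last at 4), move window start to 5
  Position 7 ('a'): window [5,7] length 3
  Position 8 ('h'): repeat (last at 6), move window start to 7
  Position 8 ('h'): window [7,8] length 2
  Position 9 ('c'): window [7,9] length 3
Longest substring with no repeats: "dafh" with length 4

4


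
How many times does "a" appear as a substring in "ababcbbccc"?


Searching for "a" in "ababcbbccc"
Scanning each position:
  Position 0: "a" => MATCH
  Position 1: "b" => no
  Position 2: "a" => MATCH
  Position 3: "b" => no
  Position 4: "c" => no
  Position 5: "b" => no
  Position 6: "b" => no
  Position 7: "c" => no
  Position 8: "c" => no
  Position 9: "c" => no
Total occurrences: 2

2


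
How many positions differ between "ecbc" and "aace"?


Comparing "ecbc" and "aace" position by position:
  Position 0: 'e' vs 'a' => DIFFER
  Position 1: 'c' vs 'a' => DIFFER
  Position 2: 'b' vs 'c' => DIFFER
  Position 3: 'c' vs 'e' => DIFFER
Positions that differ: 4

4


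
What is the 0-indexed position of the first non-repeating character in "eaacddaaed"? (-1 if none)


Input: eaacddaaed
Character frequencies:
  'a': 4
  'c': 1
  'd': 3
  'e': 2
Scanning left to right for freq == 1:
  Position 0 ('e'): freq=2, skip
  Position 1 ('a'): freq=4, skip
  Position 2 ('a'): freq=4, skip
  Position 3 ('c'): unique! => answer = 3

3


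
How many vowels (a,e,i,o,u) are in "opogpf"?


Input: opogpf
Checking each character:
  'o' at position 0: vowel (running total: 1)
  'p' at position 1: consonant
  'o' at position 2: vowel (running total: 2)
  'g' at position 3: consonant
  'p' at position 4: consonant
  'f' at position 5: consonant
Total vowels: 2

2


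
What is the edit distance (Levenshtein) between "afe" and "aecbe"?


Computing edit distance: "afe" -> "aecbe"
DP table:
           a    e    c    b    e
      0    1    2    3    4    5
  a   1    0    1    2    3    4
  f   2    1    1    2    3    4
  e   3    2    1    2    3    3
Edit distance = dp[3][5] = 3

3


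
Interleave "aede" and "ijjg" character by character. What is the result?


Interleaving "aede" and "ijjg":
  Position 0: 'a' from first, 'i' from second => "ai"
  Position 1: 'e' from first, 'j' from second => "ej"
  Position 2: 'd' from first, 'j' from second => "dj"
  Position 3: 'e' from first, 'g' from second => "eg"
Result: aiejdjeg

aiejdjeg


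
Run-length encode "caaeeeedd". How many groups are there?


Input: caaeeeedd
Scanning for consecutive runs:
  Group 1: 'c' x 1 (positions 0-0)
  Group 2: 'a' x 2 (positions 1-2)
  Group 3: 'e' x 4 (positions 3-6)
  Group 4: 'd' x 2 (positions 7-8)
Total groups: 4

4


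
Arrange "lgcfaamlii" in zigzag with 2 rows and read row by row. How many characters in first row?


Zigzag "lgcfaamlii" into 2 rows:
Placing characters:
  'l' => row 0
  'g' => row 1
  'c' => row 0
  'f' => row 1
  'a' => row 0
  'a' => row 1
  'm' => row 0
  'l' => row 1
  'i' => row 0
  'i' => row 1
Rows:
  Row 0: "lcami"
  Row 1: "gfali"
First row length: 5

5


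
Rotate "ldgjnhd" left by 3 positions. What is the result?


Input: "ldgjnhd", rotate left by 3
First 3 characters: "ldg"
Remaining characters: "jnhd"
Concatenate remaining + first: "jnhd" + "ldg" = "jnhdldg"

jnhdldg


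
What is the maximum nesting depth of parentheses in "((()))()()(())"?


Input: "((()))()()(())"
Tracking depth:
  Position 0 '(': depth becomes 1
  Position 1 '(': depth becomes 2
  Position 2 '(': depth becomes 3
  Position 3 ')': depth becomes 2
  Position 4 ')': depth becomes 1
  Position 5 ')': depth becomes 0
  Position 6 '(': depth becomes 1
  Position 7 ')': depth becomes 0
  Position 8 '(': depth becomes 1
  Position 9 ')': depth becomes 0
  Position 10 '(': depth becomes 1
  Position 11 '(': depth becomes 2
  Position 12 ')': depth becomes 1
  Position 13 ')': depth becomes 0
Maximum depth reached: 3

3


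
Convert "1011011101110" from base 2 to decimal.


Input: "1011011101110" in base 2
Positional expansion:
  Digit '1' (value 1) x 2^12 = 4096
  Digit '0' (value 0) x 2^11 = 0
  Digit '1' (value 1) x 2^10 = 1024
  Digit '1' (value 1) x 2^9 = 512
  Digit '0' (value 0) x 2^8 = 0
  Digit '1' (value 1) x 2^7 = 128
  Digit '1' (value 1) x 2^6 = 64
  Digit '1' (value 1) x 2^5 = 32
  Digit '0' (value 0) x 2^4 = 0
  Digit '1' (value 1) x 2^3 = 8
  Digit '1' (value 1) x 2^2 = 4
  Digit '1' (value 1) x 2^1 = 2
  Digit '0' (value 0) x 2^0 = 0
Sum = 5870

5870


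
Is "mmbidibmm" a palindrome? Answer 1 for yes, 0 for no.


Input: mmbidibmm
Reversed: mmbidibmm
  Compare pos 0 ('m') with pos 8 ('m'): match
  Compare pos 1 ('m') with pos 7 ('m'): match
  Compare pos 2 ('b') with pos 6 ('b'): match
  Compare pos 3 ('i') with pos 5 ('i'): match
Result: palindrome

1


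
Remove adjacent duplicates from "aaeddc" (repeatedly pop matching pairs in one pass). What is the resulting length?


Input: aaeddc
Stack-based adjacent duplicate removal:
  Read 'a': push. Stack: a
  Read 'a': matches stack top 'a' => pop. Stack: (empty)
  Read 'e': push. Stack: e
  Read 'd': push. Stack: ed
  Read 'd': matches stack top 'd' => pop. Stack: e
  Read 'c': push. Stack: ec
Final stack: "ec" (length 2)

2


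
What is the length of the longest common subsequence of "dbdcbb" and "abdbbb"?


LCS of "dbdcbb" and "abdbbb"
DP table:
           a    b    d    b    b    b
      0    0    0    0    0    0    0
  d   0    0    0    1    1    1    1
  b   0    0    1    1    2    2    2
  d   0    0    1    2    2    2    2
  c   0    0    1    2    2    2    2
  b   0    0    1    2    3    3    3
  b   0    0    1    2    3    4    4
LCS length = dp[6][6] = 4

4


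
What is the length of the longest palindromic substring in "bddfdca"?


Input: "bddfdca"
Checking substrings for palindromes:
  [2:5] "dfd" (len 3) => palindrome
  [1:3] "dd" (len 2) => palindrome
Longest palindromic substring: "dfd" with length 3

3


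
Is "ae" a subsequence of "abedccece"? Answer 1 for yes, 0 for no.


Check if "ae" is a subsequence of "abedccece"
Greedy scan:
  Position 0 ('a'): matches sub[0] = 'a'
  Position 1 ('b'): no match needed
  Position 2 ('e'): matches sub[1] = 'e'
  Position 3 ('d'): no match needed
  Position 4 ('c'): no match needed
  Position 5 ('c'): no match needed
  Position 6 ('e'): no match needed
  Position 7 ('c'): no match needed
  Position 8 ('e'): no match needed
All 2 characters matched => is a subsequence

1


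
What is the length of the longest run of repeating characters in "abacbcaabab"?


Input: "abacbcaabab"
Scanning for longest run:
  Position 1 ('b'): new char, reset run to 1
  Position 2 ('a'): new char, reset run to 1
  Position 3 ('c'): new char, reset run to 1
  Position 4 ('b'): new char, reset run to 1
  Position 5 ('c'): new char, reset run to 1
  Position 6 ('a'): new char, reset run to 1
  Position 7 ('a'): continues run of 'a', length=2
  Position 8 ('b'): new char, reset run to 1
  Position 9 ('a'): new char, reset run to 1
  Position 10 ('b'): new char, reset run to 1
Longest run: 'a' with length 2

2


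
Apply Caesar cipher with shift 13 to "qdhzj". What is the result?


Caesar cipher: shift "qdhzj" by 13
  'q' (pos 16) + 13 = pos 3 = 'd'
  'd' (pos 3) + 13 = pos 16 = 'q'
  'h' (pos 7) + 13 = pos 20 = 'u'
  'z' (pos 25) + 13 = pos 12 = 'm'
  'j' (pos 9) + 13 = pos 22 = 'w'
Result: dqumw

dqumw


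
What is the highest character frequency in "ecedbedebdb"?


Input: ecedbedebdb
Character counts:
  'b': 3
  'c': 1
  'd': 3
  'e': 4
Maximum frequency: 4

4


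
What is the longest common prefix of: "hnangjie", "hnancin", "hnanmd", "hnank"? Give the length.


Words: hnangjie, hnancin, hnanmd, hnank
  Position 0: all 'h' => match
  Position 1: all 'n' => match
  Position 2: all 'a' => match
  Position 3: all 'n' => match
  Position 4: ('g', 'c', 'm', 'k') => mismatch, stop
LCP = "hnan" (length 4)

4


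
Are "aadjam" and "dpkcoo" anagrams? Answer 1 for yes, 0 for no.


Strings: "aadjam", "dpkcoo"
Sorted first:  aaadjm
Sorted second: cdkoop
Differ at position 0: 'a' vs 'c' => not anagrams

0


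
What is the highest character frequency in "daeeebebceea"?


Input: daeeebebceea
Character counts:
  'a': 2
  'b': 2
  'c': 1
  'd': 1
  'e': 6
Maximum frequency: 6

6


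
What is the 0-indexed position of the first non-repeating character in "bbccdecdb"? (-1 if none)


Input: bbccdecdb
Character frequencies:
  'b': 3
  'c': 3
  'd': 2
  'e': 1
Scanning left to right for freq == 1:
  Position 0 ('b'): freq=3, skip
  Position 1 ('b'): freq=3, skip
  Position 2 ('c'): freq=3, skip
  Position 3 ('c'): freq=3, skip
  Position 4 ('d'): freq=2, skip
  Position 5 ('e'): unique! => answer = 5

5


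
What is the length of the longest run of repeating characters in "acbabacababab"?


Input: "acbabacababab"
Scanning for longest run:
  Position 1 ('c'): new char, reset run to 1
  Position 2 ('b'): new char, reset run to 1
  Position 3 ('a'): new char, reset run to 1
  Position 4 ('b'): new char, reset run to 1
  Position 5 ('a'): new char, reset run to 1
  Position 6 ('c'): new char, reset run to 1
  Position 7 ('a'): new char, reset run to 1
  Position 8 ('b'): new char, reset run to 1
  Position 9 ('a'): new char, reset run to 1
  Position 10 ('b'): new char, reset run to 1
  Position 11 ('a'): new char, reset run to 1
  Position 12 ('b'): new char, reset run to 1
Longest run: 'a' with length 1

1


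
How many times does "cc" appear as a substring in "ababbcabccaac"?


Searching for "cc" in "ababbcabccaac"
Scanning each position:
  Position 0: "ab" => no
  Position 1: "ba" => no
  Position 2: "ab" => no
  Position 3: "bb" => no
  Position 4: "bc" => no
  Position 5: "ca" => no
  Position 6: "ab" => no
  Position 7: "bc" => no
  Position 8: "cc" => MATCH
  Position 9: "ca" => no
  Position 10: "aa" => no
  Position 11: "ac" => no
Total occurrences: 1

1


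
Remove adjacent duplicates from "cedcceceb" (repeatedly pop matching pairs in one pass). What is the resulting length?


Input: cedcceceb
Stack-based adjacent duplicate removal:
  Read 'c': push. Stack: c
  Read 'e': push. Stack: ce
  Read 'd': push. Stack: ced
  Read 'c': push. Stack: cedc
  Read 'c': matches stack top 'c' => pop. Stack: ced
  Read 'e': push. Stack: cede
  Read 'c': push. Stack: cedec
  Read 'e': push. Stack: cedece
  Read 'b': push. Stack: cedeceb
Final stack: "cedeceb" (length 7)

7


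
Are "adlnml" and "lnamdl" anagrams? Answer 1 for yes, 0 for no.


Strings: "adlnml", "lnamdl"
Sorted first:  adllmn
Sorted second: adllmn
Sorted forms match => anagrams

1


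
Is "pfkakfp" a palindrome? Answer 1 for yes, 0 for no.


Input: pfkakfp
Reversed: pfkakfp
  Compare pos 0 ('p') with pos 6 ('p'): match
  Compare pos 1 ('f') with pos 5 ('f'): match
  Compare pos 2 ('k') with pos 4 ('k'): match
Result: palindrome

1


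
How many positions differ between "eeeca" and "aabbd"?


Comparing "eeeca" and "aabbd" position by position:
  Position 0: 'e' vs 'a' => DIFFER
  Position 1: 'e' vs 'a' => DIFFER
  Position 2: 'e' vs 'b' => DIFFER
  Position 3: 'c' vs 'b' => DIFFER
  Position 4: 'a' vs 'd' => DIFFER
Positions that differ: 5

5


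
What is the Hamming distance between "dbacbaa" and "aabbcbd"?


Comparing "dbacbaa" and "aabbcbd" position by position:
  Position 0: 'd' vs 'a' => differ
  Position 1: 'b' vs 'a' => differ
  Position 2: 'a' vs 'b' => differ
  Position 3: 'c' vs 'b' => differ
  Position 4: 'b' vs 'c' => differ
  Position 5: 'a' vs 'b' => differ
  Position 6: 'a' vs 'd' => differ
Total differences (Hamming distance): 7

7


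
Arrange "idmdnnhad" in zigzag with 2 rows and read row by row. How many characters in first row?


Zigzag "idmdnnhad" into 2 rows:
Placing characters:
  'i' => row 0
  'd' => row 1
  'm' => row 0
  'd' => row 1
  'n' => row 0
  'n' => row 1
  'h' => row 0
  'a' => row 1
  'd' => row 0
Rows:
  Row 0: "imnhd"
  Row 1: "ddna"
First row length: 5

5


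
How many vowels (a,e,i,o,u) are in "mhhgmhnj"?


Input: mhhgmhnj
Checking each character:
  'm' at position 0: consonant
  'h' at position 1: consonant
  'h' at position 2: consonant
  'g' at position 3: consonant
  'm' at position 4: consonant
  'h' at position 5: consonant
  'n' at position 6: consonant
  'j' at position 7: consonant
Total vowels: 0

0


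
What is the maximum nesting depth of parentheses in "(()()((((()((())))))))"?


Input: "(()()((((()((())))))))"
Tracking depth:
  Position 0 '(': depth becomes 1
  Position 1 '(': depth becomes 2
  Position 2 ')': depth becomes 1
  Position 3 '(': depth becomes 2
  Position 4 ')': depth becomes 1
  Position 5 '(': depth becomes 2
  Position 6 '(': depth becomes 3
  Position 7 '(': depth becomes 4
  Position 8 '(': depth becomes 5
  Position 9 '(': depth becomes 6
  Position 10 ')': depth becomes 5
  Position 11 '(': depth becomes 6
  Position 12 '(': depth becomes 7
  Position 13 '(': depth becomes 8
  Position 14 ')': depth becomes 7
  Position 15 ')': depth becomes 6
  Position 16 ')': depth becomes 5
  Position 17 ')': depth becomes 4
  Position 18 ')': depth becomes 3
  Position 19 ')': depth becomes 2
  Position 20 ')': depth becomes 1
  Position 21 ')': depth becomes 0
Maximum depth reached: 8

8


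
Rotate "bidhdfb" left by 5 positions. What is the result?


Input: "bidhdfb", rotate left by 5
First 5 characters: "bidhd"
Remaining characters: "fb"
Concatenate remaining + first: "fb" + "bidhd" = "fbbidhd"

fbbidhd


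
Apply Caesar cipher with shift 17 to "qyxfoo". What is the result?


Caesar cipher: shift "qyxfoo" by 17
  'q' (pos 16) + 17 = pos 7 = 'h'
  'y' (pos 24) + 17 = pos 15 = 'p'
  'x' (pos 23) + 17 = pos 14 = 'o'
  'f' (pos 5) + 17 = pos 22 = 'w'
  'o' (pos 14) + 17 = pos 5 = 'f'
  'o' (pos 14) + 17 = pos 5 = 'f'
Result: hpowff

hpowff


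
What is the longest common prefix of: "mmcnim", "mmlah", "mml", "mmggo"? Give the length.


Words: mmcnim, mmlah, mml, mmggo
  Position 0: all 'm' => match
  Position 1: all 'm' => match
  Position 2: ('c', 'l', 'l', 'g') => mismatch, stop
LCP = "mm" (length 2)

2


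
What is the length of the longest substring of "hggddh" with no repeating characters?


Input: "hggddh"
Sliding window (track last position of each char):
  Position 0 ('h'): window [0,0] length 1 -- new best
  Position 1 ('g'): window [0,1] length 2 -- new best
  Position 2 ('g'): repeat (last at 1), move window start to 2
  Position 2 ('g'): window [2,2] length 1
  Position 3 ('d'): window [2,3] length 2
  Position 4 ('d'): repeat (last at 3), move window start to 4
  Position 4 ('d'): window [4,4] length 1
  Position 5 ('h'): window [4,5] length 2
Longest substring with no repeats: "hg" with length 2

2


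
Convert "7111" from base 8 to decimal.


Input: "7111" in base 8
Positional expansion:
  Digit '7' (value 7) x 8^3 = 3584
  Digit '1' (value 1) x 8^2 = 64
  Digit '1' (value 1) x 8^1 = 8
  Digit '1' (value 1) x 8^0 = 1
Sum = 3657

3657


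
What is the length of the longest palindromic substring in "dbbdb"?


Input: "dbbdb"
Checking substrings for palindromes:
  [0:4] "dbbd" (len 4) => palindrome
  [2:5] "bdb" (len 3) => palindrome
  [1:3] "bb" (len 2) => palindrome
Longest palindromic substring: "dbbd" with length 4

4


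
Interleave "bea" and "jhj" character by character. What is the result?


Interleaving "bea" and "jhj":
  Position 0: 'b' from first, 'j' from second => "bj"
  Position 1: 'e' from first, 'h' from second => "eh"
  Position 2: 'a' from first, 'j' from second => "aj"
Result: bjehaj

bjehaj


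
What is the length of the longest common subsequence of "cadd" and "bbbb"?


LCS of "cadd" and "bbbb"
DP table:
           b    b    b    b
      0    0    0    0    0
  c   0    0    0    0    0
  a   0    0    0    0    0
  d   0    0    0    0    0
  d   0    0    0    0    0
LCS length = dp[4][4] = 0

0


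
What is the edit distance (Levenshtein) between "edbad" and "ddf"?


Computing edit distance: "edbad" -> "ddf"
DP table:
           d    d    f
      0    1    2    3
  e   1    1    2    3
  d   2    1    1    2
  b   3    2    2    2
  a   4    3    3    3
  d   5    4    3    4
Edit distance = dp[5][3] = 4

4


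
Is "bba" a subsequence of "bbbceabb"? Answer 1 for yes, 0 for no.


Check if "bba" is a subsequence of "bbbceabb"
Greedy scan:
  Position 0 ('b'): matches sub[0] = 'b'
  Position 1 ('b'): matches sub[1] = 'b'
  Position 2 ('b'): no match needed
  Position 3 ('c'): no match needed
  Position 4 ('e'): no match needed
  Position 5 ('a'): matches sub[2] = 'a'
  Position 6 ('b'): no match needed
  Position 7 ('b'): no match needed
All 3 characters matched => is a subsequence

1


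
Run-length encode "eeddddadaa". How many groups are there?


Input: eeddddadaa
Scanning for consecutive runs:
  Group 1: 'e' x 2 (positions 0-1)
  Group 2: 'd' x 4 (positions 2-5)
  Group 3: 'a' x 1 (positions 6-6)
  Group 4: 'd' x 1 (positions 7-7)
  Group 5: 'a' x 2 (positions 8-9)
Total groups: 5

5


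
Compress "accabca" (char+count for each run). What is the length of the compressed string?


Input: accabca
Runs:
  'a' x 1 => "a1"
  'c' x 2 => "c2"
  'a' x 1 => "a1"
  'b' x 1 => "b1"
  'c' x 1 => "c1"
  'a' x 1 => "a1"
Compressed: "a1c2a1b1c1a1"
Compressed length: 12

12


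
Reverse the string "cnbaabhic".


Input: cnbaabhic
Reading characters right to left:
  Position 8: 'c'
  Position 7: 'i'
  Position 6: 'h'
  Position 5: 'b'
  Position 4: 'a'
  Position 3: 'a'
  Position 2: 'b'
  Position 1: 'n'
  Position 0: 'c'
Reversed: cihbaabnc

cihbaabnc


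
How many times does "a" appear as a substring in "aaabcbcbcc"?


Searching for "a" in "aaabcbcbcc"
Scanning each position:
  Position 0: "a" => MATCH
  Position 1: "a" => MATCH
  Position 2: "a" => MATCH
  Position 3: "b" => no
  Position 4: "c" => no
  Position 5: "b" => no
  Position 6: "c" => no
  Position 7: "b" => no
  Position 8: "c" => no
  Position 9: "c" => no
Total occurrences: 3

3


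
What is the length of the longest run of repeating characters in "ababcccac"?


Input: "ababcccac"
Scanning for longest run:
  Position 1 ('b'): new char, reset run to 1
  Position 2 ('a'): new char, reset run to 1
  Position 3 ('b'): new char, reset run to 1
  Position 4 ('c'): new char, reset run to 1
  Position 5 ('c'): continues run of 'c', length=2
  Position 6 ('c'): continues run of 'c', length=3
  Position 7 ('a'): new char, reset run to 1
  Position 8 ('c'): new char, reset run to 1
Longest run: 'c' with length 3

3


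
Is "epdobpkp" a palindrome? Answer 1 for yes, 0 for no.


Input: epdobpkp
Reversed: pkpbodpe
  Compare pos 0 ('e') with pos 7 ('p'): MISMATCH
  Compare pos 1 ('p') with pos 6 ('k'): MISMATCH
  Compare pos 2 ('d') with pos 5 ('p'): MISMATCH
  Compare pos 3 ('o') with pos 4 ('b'): MISMATCH
Result: not a palindrome

0


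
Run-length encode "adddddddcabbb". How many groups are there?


Input: adddddddcabbb
Scanning for consecutive runs:
  Group 1: 'a' x 1 (positions 0-0)
  Group 2: 'd' x 7 (positions 1-7)
  Group 3: 'c' x 1 (positions 8-8)
  Group 4: 'a' x 1 (positions 9-9)
  Group 5: 'b' x 3 (positions 10-12)
Total groups: 5

5


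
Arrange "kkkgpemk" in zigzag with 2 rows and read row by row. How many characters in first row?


Zigzag "kkkgpemk" into 2 rows:
Placing characters:
  'k' => row 0
  'k' => row 1
  'k' => row 0
  'g' => row 1
  'p' => row 0
  'e' => row 1
  'm' => row 0
  'k' => row 1
Rows:
  Row 0: "kkpm"
  Row 1: "kgek"
First row length: 4

4


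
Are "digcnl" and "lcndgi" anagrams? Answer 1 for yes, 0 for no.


Strings: "digcnl", "lcndgi"
Sorted first:  cdgiln
Sorted second: cdgiln
Sorted forms match => anagrams

1


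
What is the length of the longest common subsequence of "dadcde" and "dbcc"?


LCS of "dadcde" and "dbcc"
DP table:
           d    b    c    c
      0    0    0    0    0
  d   0    1    1    1    1
  a   0    1    1    1    1
  d   0    1    1    1    1
  c   0    1    1    2    2
  d   0    1    1    2    2
  e   0    1    1    2    2
LCS length = dp[6][4] = 2

2


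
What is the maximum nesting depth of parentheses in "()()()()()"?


Input: "()()()()()"
Tracking depth:
  Position 0 '(': depth becomes 1
  Position 1 ')': depth becomes 0
  Position 2 '(': depth becomes 1
  Position 3 ')': depth becomes 0
  Position 4 '(': depth becomes 1
  Position 5 ')': depth becomes 0
  Position 6 '(': depth becomes 1
  Position 7 ')': depth becomes 0
  Position 8 '(': depth becomes 1
  Position 9 ')': depth becomes 0
Maximum depth reached: 1

1
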